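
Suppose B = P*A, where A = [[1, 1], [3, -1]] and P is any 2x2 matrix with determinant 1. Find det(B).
-4

By the multiplicative property of determinants, det(B) = det(P*A) = det(P) * det(A) = det(A),
so the determinant is invariant under multiplication by any determinant-1 matrix; we just need det(A).

det(A) = (1)(-1) - (1)(3) = -1 - 3 = -4

Therefore det(B) = 1 * (-4) = -4.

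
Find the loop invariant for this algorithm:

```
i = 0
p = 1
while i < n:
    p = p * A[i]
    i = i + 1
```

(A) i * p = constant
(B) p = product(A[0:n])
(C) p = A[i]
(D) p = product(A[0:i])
D

A loop invariant must hold before the first iteration and be re-established by every execution of the body.

(D) p = product(A[0:i]): Initially i = 0 and p = 1 = product of the empty slice A[0:0]. If p = product(A[0:i]) holds at the top of an iteration, the body sets p to product(A[0:i]) * A[i] = product(A[0:i+1]) and then i to i+1, so the property is restored. At exit i = n, giving p = product(A[0:n]).

The other options fail:
(A) i * p = constant: initially i * p = 0, but after one iteration it is 1 * A[0], which is nonzero in general.
(B) p = product(A[0:n]): false before the loop (p = 1, not the full product) -- it only becomes true at exit.
(C) p = A[i]: after the first iteration p = A[0] but i = 1; in general p is a product of several elements, not a single one.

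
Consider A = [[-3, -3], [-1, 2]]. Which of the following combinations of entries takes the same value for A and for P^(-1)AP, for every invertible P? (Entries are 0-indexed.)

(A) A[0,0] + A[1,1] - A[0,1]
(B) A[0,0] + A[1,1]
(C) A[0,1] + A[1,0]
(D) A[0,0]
B

A[0,0] + A[1,1] is the trace of A. By the cyclic property of the trace, tr(P^(-1)AP) = tr(APP^(-1)) = tr(A), so it is the same for every matrix similar to A.

The other combinations are not similarity invariants. For example, take P = [[1, 1], [1, 2]] (det P = 1), so P^(-1) = [[2, -1], [-1, 1]] and
B = P^(-1)AP = [[-13, -21], [7, 12]].
Evaluating each option on A and on B:
(A) A[0,0] + A[1,1] - A[0,1]: 2 for A, 20 for B -> changes
(B) A[0,0] + A[1,1]: -1 for A, -1 for B -> unchanged
(C) A[0,1] + A[1,0]: -4 for A, -14 for B -> changes
(D) A[0,0]: -3 for A, -13 for B -> changes

Only (B) A[0,0] + A[1,1] = -1 survives (and it does so for every P, not just this one), so it is the invariant.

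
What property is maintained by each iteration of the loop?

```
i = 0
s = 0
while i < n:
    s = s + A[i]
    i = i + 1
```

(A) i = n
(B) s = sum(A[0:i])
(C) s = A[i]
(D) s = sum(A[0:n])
B

A loop invariant must hold before the first iteration and be re-established by every execution of the body.

(B) s = sum(A[0:i]): Initially i = 0 and s = 0 = sum of the empty slice A[0:0]. If s = sum(A[0:i]) holds at the top of an iteration, the body sets s to sum(A[0:i]) + A[i] = sum(A[0:i+1]) and then i to i+1, so s = sum(A[0:i]) holds again. At exit i = n, giving s = sum(A[0:n]).

The other options fail:
(A) i = n: false initially (i = 0); it is the exit condition, not an invariant.
(C) s = A[i]: after the first iteration s = A[0] but i = 1, so s = A[i] compares s with the wrong element (and fails in general).
(D) s = sum(A[0:n]): false before the loop (s = 0, not the full sum) -- it only becomes true at exit.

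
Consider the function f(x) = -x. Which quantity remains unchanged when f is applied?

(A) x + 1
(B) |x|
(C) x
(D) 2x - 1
B

For f(x) = -x:
Applying f replaces x by -x. Since |-x| = |x|, the absolute value is unchanged by f, whereas x -> -x, 2x - 1 -> -2x - 1 and x + 1 -> -x + 1 all change.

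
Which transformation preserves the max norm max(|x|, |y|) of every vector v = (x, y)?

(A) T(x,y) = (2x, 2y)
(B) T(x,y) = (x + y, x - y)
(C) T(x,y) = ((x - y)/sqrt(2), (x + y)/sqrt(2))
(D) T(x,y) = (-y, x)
D

A transformation preserves a norm if ||T(v)|| = ||v|| for every v; a single vector where the norm changes rules an option out.

(A) T(x,y) = (2x, 2y): v = (1, 0) has norm max(|1|, |0|) = 1, but T(v) = (2, 0) has norm 2 -- not preserved.
(B) T(x,y) = (x + y, x - y): v = (1, 1) has norm max(|1|, |1|) = 1, but T(v) = (2, 0) has norm 2 -- not preserved.
(C) T(x,y) = ((x - y)/sqrt(2), (x + y)/sqrt(2)): v = (1, 0) has norm max(|1|, |0|) = 1, but T(v) = (sqrt(2)/2, sqrt(2)/2) has norm sqrt(2)/2 -- not preserved.
(D) T(x,y) = (-y, x): preserves the norm -- it only permutes the coordinates and/or flips signs, which leaves max(|x|, |y|) unchanged.

Therefore the answer is (D).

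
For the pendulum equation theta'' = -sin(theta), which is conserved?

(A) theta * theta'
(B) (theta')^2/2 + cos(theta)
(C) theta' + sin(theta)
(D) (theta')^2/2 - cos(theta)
D

A first integral I satisfies dI/dt = 0 along every solution. Differentiate each option and use the equation of motion:
(A) d/dt[theta * theta'] = (theta')^2 + theta theta'' = (theta')^2 - theta sin(theta), not identically 0
(B) d/dt[(theta')^2/2 + cos(theta)] = theta' theta'' - sin(theta) theta' = -2 theta' sin(theta), not identically 0
(C) d/dt[theta' + sin(theta)] = theta'' + cos(theta) theta' = -sin(theta) + theta' cos(theta), not identically 0
(D) d/dt[(theta')^2/2 - cos(theta)] = theta' theta'' + sin(theta) theta' = theta'(-sin(theta)) + theta' sin(theta) = 0

Only (D) has zero time-derivative. This is the total energy: kinetic (theta')^2/2 plus potential -cos(theta).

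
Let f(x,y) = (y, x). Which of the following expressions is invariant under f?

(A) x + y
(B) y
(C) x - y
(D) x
A

For f(x,y) = (y, x):
After applying f: x' = y, y' = x. So x' + y' = y + x = x + y.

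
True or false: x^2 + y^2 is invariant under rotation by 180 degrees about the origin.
True

Applying rotation by 180 degrees: x' = x*cos(180 degrees) - y*sin(180 degrees) = -x, y' = x*sin(180 degrees) + y*cos(180 degrees) = -y

Substituting into x^2 + y^2:
(-x)^2 + (-y)^2
= x^2 + y^2

This equals the original expression x^2 + y^2, so it IS invariant.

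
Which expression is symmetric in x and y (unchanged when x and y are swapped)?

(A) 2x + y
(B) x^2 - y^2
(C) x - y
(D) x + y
D

A symmetric expression is unchanged when the variables are permuted; here the transformation to test is the swap (x, y) -> (y, x).
Substitute the transformed coordinates into each option and compare with the original:
(A) 2x + y  ->  2(y) + (x) = x + 2y   [differs from 2x + y: not invariant]
(B) x^2 - y^2  ->  (y)^2 - (x)^2 = -x^2 + y^2   [differs from x^2 - y^2: not invariant]
(C) x - y  ->  (y) - (x) = -x + y   [differs from x - y: not invariant]
(D) x + y  ->  (y) + (x) = x + y   [equals x + y: invariant]

Only option (D), x + y, is unchanged by the transformation.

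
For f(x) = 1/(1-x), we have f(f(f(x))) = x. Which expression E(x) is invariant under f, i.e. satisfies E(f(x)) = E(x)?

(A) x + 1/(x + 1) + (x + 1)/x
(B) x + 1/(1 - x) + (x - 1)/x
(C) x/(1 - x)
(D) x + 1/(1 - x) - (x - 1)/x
B

Replace x by f(x) = 1/(1 - x) in each option and simplify. As a quick numerical cross-check, also compare E(3) with E(f(3)) = E(-1/2).

(A) x + 1/(x + 1) + (x + 1)/x  ->  (1/(1 - x)) + 1/((1/(1 - x)) + 1) + ((1/(1 - x)) + 1)/(1/(1 - x)) = (-x^3 + 6x^2 - 11x + 7)/(x^2 - 3x + 2); check: E(3) = 55/12 but E(-1/2) = 1/2.   [not invariant]
(B) x + 1/(1 - x) + (x - 1)/x  ->  (1/(1 - x)) + 1/(1 - (1/(1 - x))) + ((1/(1 - x)) - 1)/(1/(1 - x)), which simplifies back to x + 1/(1 - x) + (x - 1)/x; check: E(3) = 19/6, E(-1/2) = 19/6.   [invariant]
(C) x/(1 - x)  ->  (1/(1 - x))/(1 - (1/(1 - x))) = -1/x; check: E(3) = -3/2 but E(-1/2) = -1/3.   [not invariant]
(D) x + 1/(1 - x) - (x - 1)/x  ->  (1/(1 - x)) + 1/(1 - (1/(1 - x))) - ((1/(1 - x)) - 1)/(1/(1 - x)) = (x^2(1 - x) - x + (x - 1)^2)/(x(x - 1)); check: E(3) = 11/6 but E(-1/2) = -17/6.   [not invariant]

Only (B) is unchanged. Indeed f(f(x)) = 1/(1 - 1/(1-x)) = (1-x)/(-x) = (x-1)/x, so E(x) = x + f(x) + f(f(x)) is the sum over the whole 3-cycle; applying f just permutes the three terms cyclically (x -> f(x) -> f(f(x)) -> x), leaving the sum unchanged.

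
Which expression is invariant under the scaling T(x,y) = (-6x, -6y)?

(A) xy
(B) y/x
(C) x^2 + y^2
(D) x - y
B

Under the uniform scaling T(x,y) = (-6x, -6y):
Substitute the transformed coordinates into each option and compare with the original:
(A) xy  ->  (-6x)(-6y) = 36xy   [differs from xy: not invariant]
(B) y/x  ->  (-6y)/(-6x) = y/x   [equals y/x: invariant]
(C) x^2 + y^2  ->  (-6x)^2 + (-6y)^2 = 36x^2 + 36y^2   [differs from x^2 + y^2: not invariant]
(D) x - y  ->  (-6x) - (-6y) = -6x + 6y   [differs from x - y: not invariant]

Only option (B), y/x, is unchanged by the transformation.
The common factor -6 cancels in a ratio of coordinates, while sums, products and sums of squares pick up factors of -6 or 36.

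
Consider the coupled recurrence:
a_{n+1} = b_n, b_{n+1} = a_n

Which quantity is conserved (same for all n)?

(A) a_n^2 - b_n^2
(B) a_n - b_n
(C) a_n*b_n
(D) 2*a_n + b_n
C

Replace a_n by a_{n+1} = b_n and b_n by b_{n+1} = a_n in each option and simplify:
(A) a_n^2 - b_n^2  ->  (b_n)^2 - (a_n)^2 = -a_n^2 + b_n^2   [not conserved]
(B) a_n - b_n  ->  (b_n) - (a_n) = -a_n + b_n   [not conserved]
(C) a_n*b_n  ->  (b_n)*(a_n) = a_n*b_n   [conserved]
(D) 2*a_n + b_n  ->  2*(b_n) + (a_n) = a_n + 2*b_n   [not conserved]

Only (C) a_n*b_n returns to itself after one step, so it is the conserved quantity.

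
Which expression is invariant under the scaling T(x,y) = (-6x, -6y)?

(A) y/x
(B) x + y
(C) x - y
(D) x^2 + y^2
A

Under the uniform scaling T(x,y) = (-6x, -6y):
Substitute the transformed coordinates into each option and compare with the original:
(A) y/x  ->  (-6y)/(-6x) = y/x   [equals y/x: invariant]
(B) x + y  ->  (-6x) + (-6y) = -6x - 6y   [differs from x + y: not invariant]
(C) x - y  ->  (-6x) - (-6y) = -6x + 6y   [differs from x - y: not invariant]
(D) x^2 + y^2  ->  (-6x)^2 + (-6y)^2 = 36x^2 + 36y^2   [differs from x^2 + y^2: not invariant]

Only option (A), y/x, is unchanged by the transformation.
The common factor -6 cancels in a ratio of coordinates, while sums, products and sums of squares pick up factors of -6 or 36.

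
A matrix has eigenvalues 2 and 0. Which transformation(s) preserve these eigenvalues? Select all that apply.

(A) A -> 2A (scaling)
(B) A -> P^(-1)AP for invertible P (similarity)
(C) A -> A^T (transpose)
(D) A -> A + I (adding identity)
B and C

Eigenvalues are preserved by:
1. Similarity transformations: A -> P^(-1)AP (same characteristic polynomial)
2. Transpose: A^T has the same eigenvalues as A

Eigenvalues are NOT preserved by:
- Adding identity: eigenvalues become 2+1, 0+1
- Scaling: eigenvalues become 4, 0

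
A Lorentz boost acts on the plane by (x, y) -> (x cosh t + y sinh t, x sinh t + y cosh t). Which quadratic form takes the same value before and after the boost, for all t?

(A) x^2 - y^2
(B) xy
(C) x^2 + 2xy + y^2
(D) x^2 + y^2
A

Write x' = x cosh t + y sinh t, y' = x sinh t + y cosh t and substitute into each option:
(A) x^2 - y^2: (x cosh t + y sinh t)^2 - (x sinh t + y cosh t)^2 = x^2(cosh^2 t - sinh^2 t) + 2xy(cosh t sinh t - sinh t cosh t) + y^2(sinh^2 t - cosh^2 t) = x^2 - y^2   [invariant, using cosh^2 t - sinh^2 t = 1]
(B) xy: (x cosh t + y sinh t)(x sinh t + y cosh t) = xy(cosh^2 t + sinh^2 t) + (x^2 + y^2) sinh t cosh t = xy cosh 2t + (x^2 + y^2)(sinh 2t)/2   [not invariant for t != 0]
(C) x^2 + 2xy + y^2: (x' + y')^2 with x' + y' = (x + y)(cosh t + sinh t) = (x + y)e^t, so it becomes (x + y)^2 e^(2t)   [not invariant for t != 0]
(D) x^2 + y^2: (x cosh t + y sinh t)^2 + (x sinh t + y cosh t)^2 = (x^2 + y^2)(cosh^2 t + sinh^2 t) + 4xy sinh t cosh t = (x^2 + y^2) cosh 2t + 2xy sinh 2t   [not invariant for t != 0]

Only (A) x^2 - y^2 is unchanged; it is the Minkowski form preserved by Lorentz boosts, just as x^2 + y^2 is preserved by ordinary rotations.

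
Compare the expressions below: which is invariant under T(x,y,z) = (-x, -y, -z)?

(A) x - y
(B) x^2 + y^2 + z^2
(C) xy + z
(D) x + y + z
B

Apply T(x,y,z) = (-x, -y, -z) to each option, i.e. replace (x, y, z) by the transformed coordinates.
Substitute the transformed coordinates into each option and compare with the original:
(A) x - y  ->  (-x) - (-y) = -x + y   [differs from x - y: not invariant]
(B) x^2 + y^2 + z^2  ->  (-x)^2 + (-y)^2 + (-z)^2 = x^2 + y^2 + z^2   [equals x^2 + y^2 + z^2: invariant]
(C) xy + z  ->  (-x)(-y) + (-z) = xy - z   [differs from xy + z: not invariant]
(D) x + y + z  ->  (-x) + (-y) + (-z) = -x - y - z   [differs from x + y + z: not invariant]

Only option (B), x^2 + y^2 + z^2, is unchanged by the transformation.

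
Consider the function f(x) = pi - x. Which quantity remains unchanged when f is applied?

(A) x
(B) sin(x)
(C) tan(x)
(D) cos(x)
B

For f(x) = pi - x:
sin(pi - x) = sin(x), so sine is invariant under this transformation.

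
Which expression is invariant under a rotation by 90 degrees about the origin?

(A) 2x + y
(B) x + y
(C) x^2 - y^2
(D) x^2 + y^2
D

A rotation by 90 degrees sends (x, y) to (-y, x).
Substitute the transformed coordinates into each option and compare with the original:
(A) 2x + y  ->  2(-y) + (x) = x - 2y   [differs from 2x + y: not invariant]
(B) x + y  ->  (-y) + (x) = x - y   [differs from x + y: not invariant]
(C) x^2 - y^2  ->  (-y)^2 - (x)^2 = -x^2 + y^2   [differs from x^2 - y^2: not invariant]
(D) x^2 + y^2  ->  (-y)^2 + (x)^2 = x^2 + y^2   [equals x^2 + y^2: invariant]

Only option (D), x^2 + y^2, is unchanged by the transformation.
Geometrically, x^2 + y^2 is the squared distance from the origin, which every rotation about the origin preserves.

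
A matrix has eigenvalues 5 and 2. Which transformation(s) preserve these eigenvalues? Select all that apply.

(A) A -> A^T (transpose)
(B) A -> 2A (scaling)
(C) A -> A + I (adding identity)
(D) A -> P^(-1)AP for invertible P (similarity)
A and D

Eigenvalues are preserved by:
1. Similarity transformations: A -> P^(-1)AP (same characteristic polynomial)
2. Transpose: A^T has the same eigenvalues as A

Eigenvalues are NOT preserved by:
- Adding identity: eigenvalues become 5+1, 2+1
- Scaling: eigenvalues become 10, 4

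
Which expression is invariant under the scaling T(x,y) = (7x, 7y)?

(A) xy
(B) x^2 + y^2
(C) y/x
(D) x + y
C

Under the uniform scaling T(x,y) = (7x, 7y):
Substitute the transformed coordinates into each option and compare with the original:
(A) xy  ->  (7x)(7y) = 49xy   [differs from xy: not invariant]
(B) x^2 + y^2  ->  (7x)^2 + (7y)^2 = 49x^2 + 49y^2   [differs from x^2 + y^2: not invariant]
(C) y/x  ->  (7y)/(7x) = y/x   [equals y/x: invariant]
(D) x + y  ->  (7x) + (7y) = 7x + 7y   [differs from x + y: not invariant]

Only option (C), y/x, is unchanged by the transformation.
The common factor 7 cancels in a ratio of coordinates, while sums, products and sums of squares pick up factors of 7 or 49.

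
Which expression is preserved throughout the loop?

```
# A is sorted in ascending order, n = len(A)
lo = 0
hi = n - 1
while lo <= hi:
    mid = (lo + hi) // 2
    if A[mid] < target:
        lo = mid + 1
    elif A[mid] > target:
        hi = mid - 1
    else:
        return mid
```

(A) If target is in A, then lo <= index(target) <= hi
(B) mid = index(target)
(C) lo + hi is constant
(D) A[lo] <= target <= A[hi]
A

A loop invariant must hold before the first iteration and be re-established by every execution of the body.

(A) If target is in A, then lo <= index(target) <= hi: Before the loop [lo, hi] = [0, n-1] covers every index. When A[mid] < target, sortedness puts target strictly to the right of mid, so setting lo = mid + 1 keeps index(target) in [lo, hi]; symmetrically for hi = mid - 1. Hence 'if target is in A then lo <= index(target) <= hi' holds after every iteration, and when lo > hi it proves target is absent.

The other options fail:
(B) mid = index(target): mid is just the current probe; it equals index(target) only on the iteration that returns.
(C) lo + hi is constant: each iteration moves exactly one of lo, hi, so lo + hi changes (e.g. 0 + (n-1) becomes (mid+1) + (n-1)).
(D) A[lo] <= target <= A[hi]: fails when target is not in A (e.g. target < A[0] already violates it before the loop), so it is not maintained in general.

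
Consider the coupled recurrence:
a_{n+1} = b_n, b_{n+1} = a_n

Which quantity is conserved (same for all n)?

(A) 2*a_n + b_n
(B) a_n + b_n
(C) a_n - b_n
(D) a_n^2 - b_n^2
B

Replace a_n by a_{n+1} = b_n and b_n by b_{n+1} = a_n in each option and simplify:
(A) 2*a_n + b_n  ->  2*(b_n) + (a_n) = a_n + 2*b_n   [not conserved]
(B) a_n + b_n  ->  (b_n) + (a_n) = a_n + b_n   [conserved]
(C) a_n - b_n  ->  (b_n) - (a_n) = -a_n + b_n   [not conserved]
(D) a_n^2 - b_n^2  ->  (b_n)^2 - (a_n)^2 = -a_n^2 + b_n^2   [not conserved]

Only (B) a_n + b_n returns to itself after one step, so it is the conserved quantity.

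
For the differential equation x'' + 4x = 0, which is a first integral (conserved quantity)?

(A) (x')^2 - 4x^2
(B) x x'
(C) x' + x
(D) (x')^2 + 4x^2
D

A first integral I satisfies dI/dt = 0 along every solution. Differentiate each option and use the equation of motion:
(A) d/dt[(x')^2 - 4x^2] = 2x'x'' - 8x x' = -16x x', not identically 0
(B) d/dt[x x'] = (x')^2 + x x'' = (x')^2 - 4x^2, not identically 0
(C) d/dt[x' + x] = x'' + x' = -4x + x', not identically 0
(D) d/dt[(x')^2 + 4x^2] = 2x'x'' + 8x x' = 2x'(-4x) + 8x x' = 0

Only (D) has zero time-derivative. So the energy-like quantity (x')^2 + 4x^2 is the first integral.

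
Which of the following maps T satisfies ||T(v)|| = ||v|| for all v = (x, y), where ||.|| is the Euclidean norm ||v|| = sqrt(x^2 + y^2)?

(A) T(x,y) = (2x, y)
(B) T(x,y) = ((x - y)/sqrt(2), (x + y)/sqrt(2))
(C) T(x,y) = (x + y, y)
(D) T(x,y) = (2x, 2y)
B

A transformation preserves a norm if ||T(v)|| = ||v|| for every v; a single vector where the norm changes rules an option out.

(A) T(x,y) = (2x, y): v = (1, 0) has norm sqrt((1)^2 + (0)^2) = 1, but T(v) = (2, 0) has norm 2 -- not preserved.
(B) T(x,y) = ((x - y)/sqrt(2), (x + y)/sqrt(2)): preserves the norm -- it is an orthogonal map (a rotation/reflection), and (sqrt(2)(x - y)/2)^2 + (sqrt(2)(x + y)/2)^2 simplifies to x^2 + y^2.
(C) T(x,y) = (x + y, y): v = (0, 1) has norm sqrt((0)^2 + (1)^2) = 1, but T(v) = (1, 1) has norm sqrt(2) -- not preserved.
(D) T(x,y) = (2x, 2y): v = (1, 0) has norm sqrt((1)^2 + (0)^2) = 1, but T(v) = (2, 0) has norm 2 -- not preserved.

Therefore the answer is (B).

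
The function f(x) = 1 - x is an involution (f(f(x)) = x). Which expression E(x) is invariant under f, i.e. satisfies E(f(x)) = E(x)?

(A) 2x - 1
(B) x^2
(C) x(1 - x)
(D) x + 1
C

Replace x by f(x) = 1 - x in each option and simplify. As a quick numerical cross-check, also compare E(3) with E(f(3)) = E(-2).

(A) 2x - 1  ->  2(1 - x) - 1 = 1 - 2x; check: E(3) = 5 but E(-2) = -5.   [not invariant]
(B) x^2  ->  (1 - x)^2 = (x - 1)^2; check: E(3) = 9 but E(-2) = 4.   [not invariant]
(C) x(1 - x)  ->  (1 - x)(1 - (1 - x)), which simplifies back to x(1 - x); check: E(3) = -6, E(-2) = -6.   [invariant]
(D) x + 1  ->  (1 - x) + 1 = 2 - x; check: E(3) = 4 but E(-2) = -1.   [not invariant]

Only (C) is unchanged. E is symmetric under swapping x with f(x) = 1 - x, which is exactly what an involution does.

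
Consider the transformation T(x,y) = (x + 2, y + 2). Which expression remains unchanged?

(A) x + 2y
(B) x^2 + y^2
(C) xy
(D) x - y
D

An expression E(x,y) is invariant under T if E(T(x,y)) = E(x,y). Here T(x,y) = (x + 2, y + 2).
Substitute the transformed coordinates into each option and compare with the original:
(A) x + 2y  ->  (x + 2) + 2(y + 2) = x + 2y + 6   [differs from x + 2y: not invariant]
(B) x^2 + y^2  ->  (x + 2)^2 + (y + 2)^2 = x^2 + 4x + y^2 + 4y + 8   [differs from x^2 + y^2: not invariant]
(C) xy  ->  (x + 2)(y + 2) = xy + 2x + 2y + 4   [differs from xy: not invariant]
(D) x - y  ->  (x + 2) - (y + 2) = x - y   [equals x - y: invariant]

Only option (D), x - y, is unchanged by the transformation.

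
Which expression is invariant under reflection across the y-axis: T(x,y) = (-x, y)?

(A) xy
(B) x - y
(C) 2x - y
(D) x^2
D

The map is reflection across the y-axis: T(x,y) = (-x, y).
Substitute the transformed coordinates into each option and compare with the original:
(A) xy  ->  (-x)(y) = -xy   [differs from xy: not invariant]
(B) x - y  ->  (-x) - (y) = -x - y   [differs from x - y: not invariant]
(C) 2x - y  ->  2(-x) - (y) = -2x - y   [differs from 2x - y: not invariant]
(D) x^2  ->  (-x)^2 = x^2   [equals x^2: invariant]

Only option (D), x^2, is unchanged by the transformation.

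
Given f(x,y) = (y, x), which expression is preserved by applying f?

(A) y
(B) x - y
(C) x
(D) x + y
D

For f(x,y) = (y, x):
After applying f: x' = y, y' = x. So x' + y' = y + x = x + y.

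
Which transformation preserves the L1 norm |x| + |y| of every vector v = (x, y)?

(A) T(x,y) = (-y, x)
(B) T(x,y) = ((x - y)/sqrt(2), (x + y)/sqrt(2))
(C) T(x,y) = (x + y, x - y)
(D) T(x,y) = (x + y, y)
A

A transformation preserves a norm if ||T(v)|| = ||v|| for every v; a single vector where the norm changes rules an option out.

(A) T(x,y) = (-y, x): preserves the norm -- it only permutes the coordinates and/or flips signs, which leaves |x| + |y| unchanged.
(B) T(x,y) = ((x - y)/sqrt(2), (x + y)/sqrt(2)): v = (1, 0) has norm |1| + |0| = 1, but T(v) = (sqrt(2)/2, sqrt(2)/2) has norm sqrt(2) -- not preserved.
(C) T(x,y) = (x + y, x - y): v = (1, 0) has norm |1| + |0| = 1, but T(v) = (1, 1) has norm 2 -- not preserved.
(D) T(x,y) = (x + y, y): v = (0, 1) has norm |0| + |1| = 1, but T(v) = (1, 1) has norm 2 -- not preserved.

Therefore the answer is (A).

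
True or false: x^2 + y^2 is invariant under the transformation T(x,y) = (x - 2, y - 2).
False

Substitute T(x,y) = (x - 2, y - 2) into the expression and compare with the original.

Original: x^2 + y^2
After applying T: (x - 2)^2 + (y - 2)^2 = x^2 - 4x + y^2 - 4y + 8

This differs from the original x^2 + y^2 (difference: -4x - 4y + 8), so the expression is NOT invariant.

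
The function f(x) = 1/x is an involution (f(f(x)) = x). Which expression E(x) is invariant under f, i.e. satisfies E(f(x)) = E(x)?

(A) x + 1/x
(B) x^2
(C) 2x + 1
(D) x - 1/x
A

Replace x by f(x) = 1/x in each option and simplify. As a quick numerical cross-check, also compare E(5) with E(f(5)) = E(1/5).

(A) x + 1/x  ->  (1/x) + 1/(1/x), which simplifies back to x + 1/x; check: E(5) = 26/5, E(1/5) = 26/5.   [invariant]
(B) x^2  ->  (1/x)^2 = x^(-2); check: E(5) = 25 but E(1/5) = 1/25.   [not invariant]
(C) 2x + 1  ->  2(1/x) + 1 = (x + 2)/x; check: E(5) = 11 but E(1/5) = 7/5.   [not invariant]
(D) x - 1/x  ->  (1/x) - 1/(1/x) = -x + 1/x; check: E(5) = 24/5 but E(1/5) = -24/5.   [not invariant]

Only (A) is unchanged. E is symmetric under swapping x with f(x) = 1/x, which is exactly what an involution does.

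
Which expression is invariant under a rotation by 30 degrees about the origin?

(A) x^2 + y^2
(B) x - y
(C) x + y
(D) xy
A

A rotation by 30 degrees sends (x, y) to (sqrt(3)x/2 - y/2, x/2 + sqrt(3)y/2).
Substitute the transformed coordinates into each option and compare with the original:
(A) x^2 + y^2  ->  (sqrt(3)x/2 - y/2)^2 + (x/2 + sqrt(3)y/2)^2 = x^2 + y^2   [equals x^2 + y^2: invariant]
(B) x - y  ->  (sqrt(3)x/2 - y/2) - (x/2 + sqrt(3)y/2) = -x/2 + sqrt(3)x/2 - sqrt(3)y/2 - y/2   [differs from x - y: not invariant]
(C) x + y  ->  (sqrt(3)x/2 - y/2) + (x/2 + sqrt(3)y/2) = x/2 + sqrt(3)x/2 - y/2 + sqrt(3)y/2   [differs from x + y: not invariant]
(D) xy  ->  (sqrt(3)x/2 - y/2)(x/2 + sqrt(3)y/2) = sqrt(3)x^2/4 + xy/2 - sqrt(3)y^2/4   [differs from xy: not invariant]

Only option (A), x^2 + y^2, is unchanged by the transformation.
Geometrically, x^2 + y^2 is the squared distance from the origin, which every rotation about the origin preserves.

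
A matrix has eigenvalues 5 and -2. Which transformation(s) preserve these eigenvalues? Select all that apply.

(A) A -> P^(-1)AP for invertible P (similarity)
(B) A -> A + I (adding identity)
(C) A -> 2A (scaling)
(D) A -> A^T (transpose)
A and D

Eigenvalues are preserved by:
1. Similarity transformations: A -> P^(-1)AP (same characteristic polynomial)
2. Transpose: A^T has the same eigenvalues as A

Eigenvalues are NOT preserved by:
- Adding identity: eigenvalues become 5+1, -2+1
- Scaling: eigenvalues become 10, -4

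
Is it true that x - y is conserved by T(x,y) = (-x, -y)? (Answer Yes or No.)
No

Substitute T(x,y) = (-x, -y) into the expression and compare with the original.

Original: x - y
After applying T: (-x) - (-y) = -x + y

This differs from the original x - y (difference: -2x + 2y), so the expression is NOT invariant.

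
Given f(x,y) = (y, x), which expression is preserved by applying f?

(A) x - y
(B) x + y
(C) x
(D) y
B

For f(x,y) = (y, x):
After applying f: x' = y, y' = x. So x' + y' = y + x = x + y.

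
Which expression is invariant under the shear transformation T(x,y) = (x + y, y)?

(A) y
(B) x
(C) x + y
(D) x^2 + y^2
A

Under the shear T(x,y) = (x + y, y):
Substitute the transformed coordinates into each option and compare with the original:
(A) y  ->  (y) = y   [equals y: invariant]
(B) x  ->  (x + y) = x + y   [differs from x: not invariant]
(C) x + y  ->  (x + y) + (y) = x + 2y   [differs from x + y: not invariant]
(D) x^2 + y^2  ->  (x + y)^2 + (y)^2 = x^2 + 2xy + 2y^2   [differs from x^2 + y^2: not invariant]

Only option (A), y, is unchanged by the transformation.
A horizontal shear moves points parallel to the x-axis, so the y-coordinate (and any function of y alone) is unchanged.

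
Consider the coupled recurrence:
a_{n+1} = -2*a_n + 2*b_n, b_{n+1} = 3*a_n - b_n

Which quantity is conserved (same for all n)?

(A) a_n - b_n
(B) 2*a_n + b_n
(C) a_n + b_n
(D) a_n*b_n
C

Replace a_n by a_{n+1} = -2*a_n + 2*b_n and b_n by b_{n+1} = 3*a_n - b_n in each option and simplify:
(A) a_n - b_n  ->  (-2*a_n + 2*b_n) - (3*a_n - b_n) = -5*a_n + 3*b_n   [not conserved]
(B) 2*a_n + b_n  ->  2*(-2*a_n + 2*b_n) + (3*a_n - b_n) = -a_n + 3*b_n   [not conserved]
(C) a_n + b_n  ->  (-2*a_n + 2*b_n) + (3*a_n - b_n) = a_n + b_n   [conserved]
(D) a_n*b_n  ->  (-2*a_n + 2*b_n)*(3*a_n - b_n) = -6*a_n^2 + 8*a_n*b_n - 2*b_n^2   [not conserved]

Only (C) a_n + b_n returns to itself after one step, so it is the conserved quantity.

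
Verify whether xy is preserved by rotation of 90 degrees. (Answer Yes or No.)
No

Applying rotation by 90 degrees: x' = x*cos(90 degrees) - y*sin(90 degrees) = -y, y' = x*sin(90 degrees) + y*cos(90 degrees) = x

Substituting into xy:
(-y)(x)
= -xy

This differs from the original expression xy, so it is NOT invariant.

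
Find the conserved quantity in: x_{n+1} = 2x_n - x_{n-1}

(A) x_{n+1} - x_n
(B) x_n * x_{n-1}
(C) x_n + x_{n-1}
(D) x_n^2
A

For the recurrence x_{n+1} = 2x_n - x_{n-1}:

If x_{n+1} = 2x_n - x_{n-1}, then:
x_{n+1} - x_n = x_n - x_{n-1}
The first difference is constant throughout the sequence.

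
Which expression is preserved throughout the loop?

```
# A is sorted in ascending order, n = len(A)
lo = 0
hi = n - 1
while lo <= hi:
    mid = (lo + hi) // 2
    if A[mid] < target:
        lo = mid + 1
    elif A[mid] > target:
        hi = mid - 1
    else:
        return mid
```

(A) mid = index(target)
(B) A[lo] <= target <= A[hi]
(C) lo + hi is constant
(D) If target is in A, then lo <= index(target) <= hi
D

A loop invariant must hold before the first iteration and be re-established by every execution of the body.

(D) If target is in A, then lo <= index(target) <= hi: Before the loop [lo, hi] = [0, n-1] covers every index. When A[mid] < target, sortedness puts target strictly to the right of mid, so setting lo = mid + 1 keeps index(target) in [lo, hi]; symmetrically for hi = mid - 1. Hence 'if target is in A then lo <= index(target) <= hi' holds after every iteration, and when lo > hi it proves target is absent.

The other options fail:
(A) mid = index(target): mid is just the current probe; it equals index(target) only on the iteration that returns.
(B) A[lo] <= target <= A[hi]: fails when target is not in A (e.g. target < A[0] already violates it before the loop), so it is not maintained in general.
(C) lo + hi is constant: each iteration moves exactly one of lo, hi, so lo + hi changes (e.g. 0 + (n-1) becomes (mid+1) + (n-1)).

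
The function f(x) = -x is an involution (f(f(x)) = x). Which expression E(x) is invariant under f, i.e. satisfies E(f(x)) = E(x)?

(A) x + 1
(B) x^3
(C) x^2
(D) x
C

Replace x by f(x) = -x in each option and simplify. As a quick numerical cross-check, also compare E(5) with E(f(5)) = E(-5).

(A) x + 1  ->  (-x) + 1 = 1 - x; check: E(5) = 6 but E(-5) = -4.   [not invariant]
(B) x^3  ->  (-x)^3 = -x^3; check: E(5) = 125 but E(-5) = -125.   [not invariant]
(C) x^2  ->  (-x)^2, which simplifies back to x^2; check: E(5) = 25, E(-5) = 25.   [invariant]
(D) x  ->  (-x) = -x; check: E(5) = 5 but E(-5) = -5.   [not invariant]

Only (C) is unchanged. E is symmetric under swapping x with f(x) = -x, which is exactly what an involution does.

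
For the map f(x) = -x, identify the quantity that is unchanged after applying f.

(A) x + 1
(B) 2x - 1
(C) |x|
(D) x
C

For f(x) = -x:
Applying f replaces x by -x. Since |-x| = |x|, the absolute value is unchanged by f, whereas x -> -x, 2x - 1 -> -2x - 1 and x + 1 -> -x + 1 all change.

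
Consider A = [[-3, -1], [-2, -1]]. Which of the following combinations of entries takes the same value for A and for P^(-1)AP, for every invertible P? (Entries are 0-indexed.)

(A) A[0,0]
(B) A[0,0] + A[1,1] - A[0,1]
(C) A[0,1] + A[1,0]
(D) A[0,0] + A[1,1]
D

A[0,0] + A[1,1] is the trace of A. By the cyclic property of the trace, tr(P^(-1)AP) = tr(APP^(-1)) = tr(A), so it is the same for every matrix similar to A.

The other combinations are not similarity invariants. For example, take P = [[1, -1], [0, 1]] (det P = 1), so P^(-1) = [[1, 1], [0, 1]] and
B = P^(-1)AP = [[-5, 3], [-2, 1]].
Evaluating each option on A and on B:
(A) A[0,0]: -3 for A, -5 for B -> changes
(B) A[0,0] + A[1,1] - A[0,1]: -3 for A, -7 for B -> changes
(C) A[0,1] + A[1,0]: -3 for A, 1 for B -> changes
(D) A[0,0] + A[1,1]: -4 for A, -4 for B -> unchanged

Only (D) A[0,0] + A[1,1] = -4 survives (and it does so for every P, not just this one), so it is the invariant.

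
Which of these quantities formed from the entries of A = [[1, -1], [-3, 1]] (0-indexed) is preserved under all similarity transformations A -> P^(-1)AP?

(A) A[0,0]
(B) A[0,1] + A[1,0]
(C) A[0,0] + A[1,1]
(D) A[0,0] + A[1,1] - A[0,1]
C

A[0,0] + A[1,1] is the trace of A. By the cyclic property of the trace, tr(P^(-1)AP) = tr(APP^(-1)) = tr(A), so it is the same for every matrix similar to A.

The other combinations are not similarity invariants. For example, take P = [[1, -1], [0, 1]] (det P = 1), so P^(-1) = [[1, 1], [0, 1]] and
B = P^(-1)AP = [[-2, 2], [-3, 4]].
Evaluating each option on A and on B:
(A) A[0,0]: 1 for A, -2 for B -> changes
(B) A[0,1] + A[1,0]: -4 for A, -1 for B -> changes
(C) A[0,0] + A[1,1]: 2 for A, 2 for B -> unchanged
(D) A[0,0] + A[1,1] - A[0,1]: 3 for A, 0 for B -> changes

Only (C) A[0,0] + A[1,1] = 2 survives (and it does so for every P, not just this one), so it is the invariant.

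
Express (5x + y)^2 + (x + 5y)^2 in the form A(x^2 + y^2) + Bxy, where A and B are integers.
26(x^2 + y^2) + 20xy

Expanding: (5x + y)^2 = 25x^2 + 10xy + y^2
(x + 5y)^2 = x^2 + 10xy + 25y^2
Sum = (25+1)(x^2+y^2) + 20xy = 26(x^2 + y^2) + 20xy
This is symmetric in x and y.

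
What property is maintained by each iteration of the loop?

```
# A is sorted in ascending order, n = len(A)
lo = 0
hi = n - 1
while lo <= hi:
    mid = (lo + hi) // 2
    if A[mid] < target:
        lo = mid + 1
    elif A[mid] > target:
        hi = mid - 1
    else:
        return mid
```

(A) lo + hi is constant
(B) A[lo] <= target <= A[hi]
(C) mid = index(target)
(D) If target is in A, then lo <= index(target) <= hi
D

A loop invariant must hold before the first iteration and be re-established by every execution of the body.

(D) If target is in A, then lo <= index(target) <= hi: Before the loop [lo, hi] = [0, n-1] covers every index. When A[mid] < target, sortedness puts target strictly to the right of mid, so setting lo = mid + 1 keeps index(target) in [lo, hi]; symmetrically for hi = mid - 1. Hence 'if target is in A then lo <= index(target) <= hi' holds after every iteration, and when lo > hi it proves target is absent.

The other options fail:
(A) lo + hi is constant: each iteration moves exactly one of lo, hi, so lo + hi changes (e.g. 0 + (n-1) becomes (mid+1) + (n-1)).
(B) A[lo] <= target <= A[hi]: fails when target is not in A (e.g. target < A[0] already violates it before the loop), so it is not maintained in general.
(C) mid = index(target): mid is just the current probe; it equals index(target) only on the iteration that returns.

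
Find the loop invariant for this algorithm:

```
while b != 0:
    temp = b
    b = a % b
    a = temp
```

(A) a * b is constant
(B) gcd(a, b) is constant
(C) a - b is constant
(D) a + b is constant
B

A loop invariant must hold before the first iteration and be re-established by every execution of the body.

(B) gcd(a, b) is constant: One iteration replaces (a, b) by (b, a mod b). Since a mod b = a - q*b for an integer q, any common divisor of a and b divides b and a mod b, and conversely; hence gcd(b, a mod b) = gcd(a, b). For instance (39, 9) -> (9, 3) keeps gcd = 3. At exit b = 0 and a = gcd of the original inputs.

The other options fail:
(A) a * b is constant: e.g. (a, b) = (39, 9) -> (9, 3): the product goes from 351 to 27.
(C) a - b is constant: e.g. (a, b) = (39, 9) -> (9, 3): the difference goes from 30 to 6.
(D) a + b is constant: e.g. (a, b) = (39, 9) -> (9, 3): the sum goes from 48 to 12.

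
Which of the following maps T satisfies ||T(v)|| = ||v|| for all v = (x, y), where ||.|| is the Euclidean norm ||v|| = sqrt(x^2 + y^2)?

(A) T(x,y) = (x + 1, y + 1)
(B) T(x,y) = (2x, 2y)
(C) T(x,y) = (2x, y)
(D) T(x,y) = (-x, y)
D

A transformation preserves a norm if ||T(v)|| = ||v|| for every v; a single vector where the norm changes rules an option out.

(A) T(x,y) = (x + 1, y + 1): v = (1, 0) has norm sqrt((1)^2 + (0)^2) = 1, but T(v) = (2, 1) has norm sqrt(5) -- not preserved.
(B) T(x,y) = (2x, 2y): v = (1, 0) has norm sqrt((1)^2 + (0)^2) = 1, but T(v) = (2, 0) has norm 2 -- not preserved.
(C) T(x,y) = (2x, y): v = (1, 0) has norm sqrt((1)^2 + (0)^2) = 1, but T(v) = (2, 0) has norm 2 -- not preserved.
(D) T(x,y) = (-x, y): preserves the norm -- it is an orthogonal map (a rotation/reflection), and (-x)^2 + (y)^2 simplifies to x^2 + y^2.

Therefore the answer is (D).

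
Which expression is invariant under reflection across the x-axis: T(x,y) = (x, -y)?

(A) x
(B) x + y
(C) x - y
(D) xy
A

The map is reflection across the x-axis: T(x,y) = (x, -y).
Substitute the transformed coordinates into each option and compare with the original:
(A) x  ->  (x) = x   [equals x: invariant]
(B) x + y  ->  (x) + (-y) = x - y   [differs from x + y: not invariant]
(C) x - y  ->  (x) - (-y) = x + y   [differs from x - y: not invariant]
(D) xy  ->  (x)(-y) = -xy   [differs from xy: not invariant]

Only option (A), x, is unchanged by the transformation.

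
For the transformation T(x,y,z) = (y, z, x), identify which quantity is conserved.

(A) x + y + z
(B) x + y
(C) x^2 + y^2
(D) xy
A

Apply T(x,y,z) = (y, z, x) to each option, i.e. replace (x, y, z) by the transformed coordinates.
Substitute the transformed coordinates into each option and compare with the original:
(A) x + y + z  ->  (y) + (z) + (x) = x + y + z   [equals x + y + z: invariant]
(B) x + y  ->  (y) + (z) = y + z   [differs from x + y: not invariant]
(C) x^2 + y^2  ->  (y)^2 + (z)^2 = y^2 + z^2   [differs from x^2 + y^2: not invariant]
(D) xy  ->  (y)(z) = yz   [differs from xy: not invariant]

Only option (A), x + y + z, is unchanged by the transformation.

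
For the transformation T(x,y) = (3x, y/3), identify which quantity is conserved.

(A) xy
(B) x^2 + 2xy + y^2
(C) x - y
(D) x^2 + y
A

An expression E(x,y) is invariant under T if E(T(x,y)) = E(x,y). Here T(x,y) = (3x, y/3).
Substitute the transformed coordinates into each option and compare with the original:
(A) xy  ->  (3x)(y/3) = xy   [equals xy: invariant]
(B) x^2 + 2xy + y^2  ->  (3x)^2 + 2(3x)(y/3) + (y/3)^2 = 9x^2 + 2xy + y^2/9   [differs from x^2 + 2xy + y^2: not invariant]
(C) x - y  ->  (3x) - (y/3) = 3x - y/3   [differs from x - y: not invariant]
(D) x^2 + y  ->  (3x)^2 + (y/3) = 9x^2 + y/3   [differs from x^2 + y: not invariant]

Only option (A), xy, is unchanged by the transformation.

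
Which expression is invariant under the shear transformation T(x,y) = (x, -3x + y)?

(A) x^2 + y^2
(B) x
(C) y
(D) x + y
B

Under the shear T(x,y) = (x, -3x + y):
Substitute the transformed coordinates into each option and compare with the original:
(A) x^2 + y^2  ->  (x)^2 + (-3x + y)^2 = 10x^2 - 6xy + y^2   [differs from x^2 + y^2: not invariant]
(B) x  ->  (x) = x   [equals x: invariant]
(C) y  ->  (-3x + y) = -3x + y   [differs from y: not invariant]
(D) x + y  ->  (x) + (-3x + y) = -2x + y   [differs from x + y: not invariant]

Only option (B), x, is unchanged by the transformation.
A vertical shear moves points parallel to the y-axis, so the x-coordinate (and any function of x alone) is unchanged.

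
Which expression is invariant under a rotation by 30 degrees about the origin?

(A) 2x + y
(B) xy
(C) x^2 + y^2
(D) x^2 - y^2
C

A rotation by 30 degrees sends (x, y) to (sqrt(3)x/2 - y/2, x/2 + sqrt(3)y/2).
Substitute the transformed coordinates into each option and compare with the original:
(A) 2x + y  ->  2(sqrt(3)x/2 - y/2) + (x/2 + sqrt(3)y/2) = x/2 + sqrt(3)x - y + sqrt(3)y/2   [differs from 2x + y: not invariant]
(B) xy  ->  (sqrt(3)x/2 - y/2)(x/2 + sqrt(3)y/2) = sqrt(3)x^2/4 + xy/2 - sqrt(3)y^2/4   [differs from xy: not invariant]
(C) x^2 + y^2  ->  (sqrt(3)x/2 - y/2)^2 + (x/2 + sqrt(3)y/2)^2 = x^2 + y^2   [equals x^2 + y^2: invariant]
(D) x^2 - y^2  ->  (sqrt(3)x/2 - y/2)^2 - (x/2 + sqrt(3)y/2)^2 = x^2/2 - sqrt(3)xy - y^2/2   [differs from x^2 - y^2: not invariant]

Only option (C), x^2 + y^2, is unchanged by the transformation.
Geometrically, x^2 + y^2 is the squared distance from the origin, which every rotation about the origin preserves.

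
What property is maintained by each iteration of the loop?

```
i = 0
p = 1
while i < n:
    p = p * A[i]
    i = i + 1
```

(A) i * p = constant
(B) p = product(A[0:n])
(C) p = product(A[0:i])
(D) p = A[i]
C

A loop invariant must hold before the first iteration and be re-established by every execution of the body.

(C) p = product(A[0:i]): Initially i = 0 and p = 1 = product of the empty slice A[0:0]. If p = product(A[0:i]) holds at the top of an iteration, the body sets p to product(A[0:i]) * A[i] = product(A[0:i+1]) and then i to i+1, so the property is restored. At exit i = n, giving p = product(A[0:n]).

The other options fail:
(A) i * p = constant: initially i * p = 0, but after one iteration it is 1 * A[0], which is nonzero in general.
(B) p = product(A[0:n]): false before the loop (p = 1, not the full product) -- it only becomes true at exit.
(D) p = A[i]: after the first iteration p = A[0] but i = 1; in general p is a product of several elements, not a single one.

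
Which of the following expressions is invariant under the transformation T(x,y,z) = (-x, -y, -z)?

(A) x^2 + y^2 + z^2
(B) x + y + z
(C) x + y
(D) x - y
A

Apply T(x,y,z) = (-x, -y, -z) to each option, i.e. replace (x, y, z) by the transformed coordinates.
Substitute the transformed coordinates into each option and compare with the original:
(A) x^2 + y^2 + z^2  ->  (-x)^2 + (-y)^2 + (-z)^2 = x^2 + y^2 + z^2   [equals x^2 + y^2 + z^2: invariant]
(B) x + y + z  ->  (-x) + (-y) + (-z) = -x - y - z   [differs from x + y + z: not invariant]
(C) x + y  ->  (-x) + (-y) = -x - y   [differs from x + y: not invariant]
(D) x - y  ->  (-x) - (-y) = -x + y   [differs from x - y: not invariant]

Only option (A), x^2 + y^2 + z^2, is unchanged by the transformation.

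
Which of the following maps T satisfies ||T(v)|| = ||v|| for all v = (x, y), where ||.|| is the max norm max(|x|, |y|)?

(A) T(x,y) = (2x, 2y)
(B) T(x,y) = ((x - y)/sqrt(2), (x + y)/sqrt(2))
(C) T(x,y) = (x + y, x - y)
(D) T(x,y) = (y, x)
D

A transformation preserves a norm if ||T(v)|| = ||v|| for every v; a single vector where the norm changes rules an option out.

(A) T(x,y) = (2x, 2y): v = (1, 0) has norm max(|1|, |0|) = 1, but T(v) = (2, 0) has norm 2 -- not preserved.
(B) T(x,y) = ((x - y)/sqrt(2), (x + y)/sqrt(2)): v = (1, 0) has norm max(|1|, |0|) = 1, but T(v) = (sqrt(2)/2, sqrt(2)/2) has norm sqrt(2)/2 -- not preserved.
(C) T(x,y) = (x + y, x - y): v = (1, 1) has norm max(|1|, |1|) = 1, but T(v) = (2, 0) has norm 2 -- not preserved.
(D) T(x,y) = (y, x): preserves the norm -- it only permutes the coordinates and/or flips signs, which leaves max(|x|, |y|) unchanged.

Therefore the answer is (D).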